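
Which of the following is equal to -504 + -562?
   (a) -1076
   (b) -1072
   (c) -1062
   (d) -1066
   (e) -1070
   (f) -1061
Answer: d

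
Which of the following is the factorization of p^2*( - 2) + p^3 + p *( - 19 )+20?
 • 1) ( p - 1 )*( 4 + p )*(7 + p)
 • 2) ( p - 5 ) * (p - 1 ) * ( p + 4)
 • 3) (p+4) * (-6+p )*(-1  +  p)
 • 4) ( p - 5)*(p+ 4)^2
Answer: 2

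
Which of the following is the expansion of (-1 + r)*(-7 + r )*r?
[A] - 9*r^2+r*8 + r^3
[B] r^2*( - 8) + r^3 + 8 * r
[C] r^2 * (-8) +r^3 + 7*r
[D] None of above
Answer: C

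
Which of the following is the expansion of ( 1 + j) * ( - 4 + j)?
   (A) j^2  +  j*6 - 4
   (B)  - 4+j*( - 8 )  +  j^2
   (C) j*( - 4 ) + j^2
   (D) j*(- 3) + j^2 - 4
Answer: D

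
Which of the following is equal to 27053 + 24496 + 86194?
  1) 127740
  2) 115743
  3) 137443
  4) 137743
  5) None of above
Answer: 4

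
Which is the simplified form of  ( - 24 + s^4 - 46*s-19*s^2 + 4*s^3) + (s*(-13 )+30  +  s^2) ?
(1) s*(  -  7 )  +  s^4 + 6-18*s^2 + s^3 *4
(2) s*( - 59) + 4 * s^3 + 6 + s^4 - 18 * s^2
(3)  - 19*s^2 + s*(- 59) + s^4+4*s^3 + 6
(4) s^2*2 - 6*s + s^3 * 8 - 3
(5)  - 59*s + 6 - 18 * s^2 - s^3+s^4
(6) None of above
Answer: 2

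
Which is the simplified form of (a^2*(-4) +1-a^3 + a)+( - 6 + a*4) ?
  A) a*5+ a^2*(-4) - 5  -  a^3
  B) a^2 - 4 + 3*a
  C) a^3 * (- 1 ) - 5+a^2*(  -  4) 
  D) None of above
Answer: A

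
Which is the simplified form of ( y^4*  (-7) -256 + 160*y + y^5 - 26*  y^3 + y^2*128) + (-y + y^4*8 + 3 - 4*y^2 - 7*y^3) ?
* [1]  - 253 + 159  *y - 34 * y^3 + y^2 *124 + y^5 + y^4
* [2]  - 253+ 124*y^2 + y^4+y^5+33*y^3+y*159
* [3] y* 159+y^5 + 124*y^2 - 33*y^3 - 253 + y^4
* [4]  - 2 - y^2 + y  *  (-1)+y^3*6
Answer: 3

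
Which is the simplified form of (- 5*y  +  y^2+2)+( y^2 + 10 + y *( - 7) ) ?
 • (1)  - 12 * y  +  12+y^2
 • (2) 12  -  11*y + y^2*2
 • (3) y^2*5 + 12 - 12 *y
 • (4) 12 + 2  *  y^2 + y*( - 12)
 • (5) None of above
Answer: 4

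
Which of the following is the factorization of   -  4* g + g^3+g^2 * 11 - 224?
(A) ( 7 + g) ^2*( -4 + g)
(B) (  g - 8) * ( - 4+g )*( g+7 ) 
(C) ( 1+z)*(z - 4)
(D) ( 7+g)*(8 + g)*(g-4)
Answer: D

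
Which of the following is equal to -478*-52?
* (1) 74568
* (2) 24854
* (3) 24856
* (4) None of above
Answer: 3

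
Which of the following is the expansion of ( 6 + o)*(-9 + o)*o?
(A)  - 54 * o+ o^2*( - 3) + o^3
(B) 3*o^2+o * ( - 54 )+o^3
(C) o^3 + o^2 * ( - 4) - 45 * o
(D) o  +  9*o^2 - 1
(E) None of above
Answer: A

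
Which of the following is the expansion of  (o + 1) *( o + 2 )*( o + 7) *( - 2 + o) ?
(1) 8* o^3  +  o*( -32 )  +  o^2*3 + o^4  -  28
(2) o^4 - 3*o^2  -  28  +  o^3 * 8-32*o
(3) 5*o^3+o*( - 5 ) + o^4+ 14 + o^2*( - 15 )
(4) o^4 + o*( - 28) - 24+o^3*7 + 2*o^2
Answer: 1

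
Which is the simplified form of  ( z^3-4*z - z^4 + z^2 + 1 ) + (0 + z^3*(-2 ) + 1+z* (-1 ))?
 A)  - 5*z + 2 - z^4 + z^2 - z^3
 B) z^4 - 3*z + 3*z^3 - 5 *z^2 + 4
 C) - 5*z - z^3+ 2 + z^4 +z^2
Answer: A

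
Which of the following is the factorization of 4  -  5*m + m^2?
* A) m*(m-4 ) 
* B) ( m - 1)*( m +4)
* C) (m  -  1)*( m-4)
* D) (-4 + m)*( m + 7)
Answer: C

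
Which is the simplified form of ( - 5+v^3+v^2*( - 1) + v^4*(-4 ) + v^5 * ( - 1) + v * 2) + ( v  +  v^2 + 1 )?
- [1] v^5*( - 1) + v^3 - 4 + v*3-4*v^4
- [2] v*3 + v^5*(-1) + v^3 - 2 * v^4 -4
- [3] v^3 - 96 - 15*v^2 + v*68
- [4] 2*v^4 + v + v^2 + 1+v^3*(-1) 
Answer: 1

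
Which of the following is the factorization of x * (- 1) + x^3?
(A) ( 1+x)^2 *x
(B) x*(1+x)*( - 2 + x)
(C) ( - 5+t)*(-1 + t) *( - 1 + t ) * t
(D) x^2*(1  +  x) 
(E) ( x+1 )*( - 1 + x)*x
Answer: E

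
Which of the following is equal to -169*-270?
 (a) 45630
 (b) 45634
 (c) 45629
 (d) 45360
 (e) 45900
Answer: a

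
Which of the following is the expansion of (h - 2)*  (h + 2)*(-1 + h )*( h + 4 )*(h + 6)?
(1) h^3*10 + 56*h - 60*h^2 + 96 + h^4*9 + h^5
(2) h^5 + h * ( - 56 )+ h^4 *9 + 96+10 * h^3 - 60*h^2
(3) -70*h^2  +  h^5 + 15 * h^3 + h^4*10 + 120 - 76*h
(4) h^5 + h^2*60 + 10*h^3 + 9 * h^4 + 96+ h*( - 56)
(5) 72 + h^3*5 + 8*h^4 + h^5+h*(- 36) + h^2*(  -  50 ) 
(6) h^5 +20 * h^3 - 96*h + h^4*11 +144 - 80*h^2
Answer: 2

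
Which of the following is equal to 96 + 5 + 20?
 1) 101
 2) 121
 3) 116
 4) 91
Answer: 2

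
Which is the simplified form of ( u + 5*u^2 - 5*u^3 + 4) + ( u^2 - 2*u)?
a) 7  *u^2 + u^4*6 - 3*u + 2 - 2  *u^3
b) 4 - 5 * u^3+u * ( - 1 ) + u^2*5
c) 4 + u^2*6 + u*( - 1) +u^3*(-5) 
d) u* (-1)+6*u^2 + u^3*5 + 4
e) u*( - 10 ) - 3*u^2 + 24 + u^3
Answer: c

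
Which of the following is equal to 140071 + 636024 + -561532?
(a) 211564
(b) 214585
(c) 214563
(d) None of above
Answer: c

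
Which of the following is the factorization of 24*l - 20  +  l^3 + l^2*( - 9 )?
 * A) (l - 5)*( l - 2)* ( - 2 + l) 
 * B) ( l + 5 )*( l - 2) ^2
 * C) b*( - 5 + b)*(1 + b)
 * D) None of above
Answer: A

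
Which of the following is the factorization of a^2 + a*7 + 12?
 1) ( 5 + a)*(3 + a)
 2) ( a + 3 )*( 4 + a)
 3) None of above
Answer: 2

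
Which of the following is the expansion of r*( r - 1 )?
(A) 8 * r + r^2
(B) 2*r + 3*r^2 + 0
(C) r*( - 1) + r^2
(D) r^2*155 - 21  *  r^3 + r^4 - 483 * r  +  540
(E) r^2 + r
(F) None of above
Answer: C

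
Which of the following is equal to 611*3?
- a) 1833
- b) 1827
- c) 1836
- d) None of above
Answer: a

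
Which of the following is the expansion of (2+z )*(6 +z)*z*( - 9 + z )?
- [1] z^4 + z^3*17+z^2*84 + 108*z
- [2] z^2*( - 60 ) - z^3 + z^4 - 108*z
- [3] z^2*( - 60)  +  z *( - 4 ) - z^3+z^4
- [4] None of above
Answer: 2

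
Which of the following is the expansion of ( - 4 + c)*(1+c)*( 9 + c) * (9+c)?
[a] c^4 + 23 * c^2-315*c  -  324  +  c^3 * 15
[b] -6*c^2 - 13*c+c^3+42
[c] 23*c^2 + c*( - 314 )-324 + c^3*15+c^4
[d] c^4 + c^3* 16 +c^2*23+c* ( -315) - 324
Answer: a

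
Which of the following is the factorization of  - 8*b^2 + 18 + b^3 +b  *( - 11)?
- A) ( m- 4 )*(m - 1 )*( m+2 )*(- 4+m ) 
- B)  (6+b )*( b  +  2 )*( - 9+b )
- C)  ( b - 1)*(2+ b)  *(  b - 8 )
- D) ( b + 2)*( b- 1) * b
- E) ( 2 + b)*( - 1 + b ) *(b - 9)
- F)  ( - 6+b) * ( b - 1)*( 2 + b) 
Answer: E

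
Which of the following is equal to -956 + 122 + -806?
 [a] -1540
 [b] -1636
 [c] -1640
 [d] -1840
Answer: c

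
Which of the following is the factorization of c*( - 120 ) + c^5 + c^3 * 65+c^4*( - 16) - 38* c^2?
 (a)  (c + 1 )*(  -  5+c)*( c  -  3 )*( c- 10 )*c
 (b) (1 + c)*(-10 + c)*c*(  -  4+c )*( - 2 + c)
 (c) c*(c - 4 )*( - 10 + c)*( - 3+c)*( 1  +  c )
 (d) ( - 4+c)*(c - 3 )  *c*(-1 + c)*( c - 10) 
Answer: c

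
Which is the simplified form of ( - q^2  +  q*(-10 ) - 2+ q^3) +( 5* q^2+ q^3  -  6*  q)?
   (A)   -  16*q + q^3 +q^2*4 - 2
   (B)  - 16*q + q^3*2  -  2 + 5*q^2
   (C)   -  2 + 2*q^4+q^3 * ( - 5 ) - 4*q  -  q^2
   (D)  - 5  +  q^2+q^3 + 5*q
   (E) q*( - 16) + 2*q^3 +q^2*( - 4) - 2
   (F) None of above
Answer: F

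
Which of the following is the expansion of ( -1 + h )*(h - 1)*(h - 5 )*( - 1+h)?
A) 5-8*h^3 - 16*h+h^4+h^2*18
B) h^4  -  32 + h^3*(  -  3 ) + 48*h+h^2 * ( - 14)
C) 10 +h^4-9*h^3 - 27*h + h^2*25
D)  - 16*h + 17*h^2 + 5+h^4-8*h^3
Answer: A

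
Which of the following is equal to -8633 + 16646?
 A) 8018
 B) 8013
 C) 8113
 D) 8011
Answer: B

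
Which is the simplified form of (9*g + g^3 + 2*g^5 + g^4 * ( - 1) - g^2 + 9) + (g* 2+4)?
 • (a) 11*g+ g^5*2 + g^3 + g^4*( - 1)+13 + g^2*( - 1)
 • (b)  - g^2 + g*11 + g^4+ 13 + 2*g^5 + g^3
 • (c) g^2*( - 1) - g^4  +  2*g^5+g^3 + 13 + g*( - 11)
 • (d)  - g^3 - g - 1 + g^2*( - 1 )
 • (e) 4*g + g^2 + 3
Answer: a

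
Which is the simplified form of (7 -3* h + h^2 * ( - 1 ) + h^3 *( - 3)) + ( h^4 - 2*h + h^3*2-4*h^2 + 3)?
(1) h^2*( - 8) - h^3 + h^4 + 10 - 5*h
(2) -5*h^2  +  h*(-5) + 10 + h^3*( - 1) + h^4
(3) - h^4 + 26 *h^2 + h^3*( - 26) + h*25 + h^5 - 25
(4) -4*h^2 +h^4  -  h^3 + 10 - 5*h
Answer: 2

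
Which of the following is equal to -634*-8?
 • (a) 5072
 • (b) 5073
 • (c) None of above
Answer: a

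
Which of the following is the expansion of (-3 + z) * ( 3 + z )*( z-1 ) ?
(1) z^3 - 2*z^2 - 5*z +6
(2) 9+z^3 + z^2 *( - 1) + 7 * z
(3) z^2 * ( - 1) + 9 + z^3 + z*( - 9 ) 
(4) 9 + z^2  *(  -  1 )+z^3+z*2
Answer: 3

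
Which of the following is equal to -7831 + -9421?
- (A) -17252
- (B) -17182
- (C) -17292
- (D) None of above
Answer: A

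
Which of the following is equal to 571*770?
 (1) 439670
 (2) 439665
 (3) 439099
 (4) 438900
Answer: 1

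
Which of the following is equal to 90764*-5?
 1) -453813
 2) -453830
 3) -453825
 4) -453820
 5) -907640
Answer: 4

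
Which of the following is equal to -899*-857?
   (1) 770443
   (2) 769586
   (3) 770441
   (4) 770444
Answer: 1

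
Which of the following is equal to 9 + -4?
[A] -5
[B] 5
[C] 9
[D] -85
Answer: B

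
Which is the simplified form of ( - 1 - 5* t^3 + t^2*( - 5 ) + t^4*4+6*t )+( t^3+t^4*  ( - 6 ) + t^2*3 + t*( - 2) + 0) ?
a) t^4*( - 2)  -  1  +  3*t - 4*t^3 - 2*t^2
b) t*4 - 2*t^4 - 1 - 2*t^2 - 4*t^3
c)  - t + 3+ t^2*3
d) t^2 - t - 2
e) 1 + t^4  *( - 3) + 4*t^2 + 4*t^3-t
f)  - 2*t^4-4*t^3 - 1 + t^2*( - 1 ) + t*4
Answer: b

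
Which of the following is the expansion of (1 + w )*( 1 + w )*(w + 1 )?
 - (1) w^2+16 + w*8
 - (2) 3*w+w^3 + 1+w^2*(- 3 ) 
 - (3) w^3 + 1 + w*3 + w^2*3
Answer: 3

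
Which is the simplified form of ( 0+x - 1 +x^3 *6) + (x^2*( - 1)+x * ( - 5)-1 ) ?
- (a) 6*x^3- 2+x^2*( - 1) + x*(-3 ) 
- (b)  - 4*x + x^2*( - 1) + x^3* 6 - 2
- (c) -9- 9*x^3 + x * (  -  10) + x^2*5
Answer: b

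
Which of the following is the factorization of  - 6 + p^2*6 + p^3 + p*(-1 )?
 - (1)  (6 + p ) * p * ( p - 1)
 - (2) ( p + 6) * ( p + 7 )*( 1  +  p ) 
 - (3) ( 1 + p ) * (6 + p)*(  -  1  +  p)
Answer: 3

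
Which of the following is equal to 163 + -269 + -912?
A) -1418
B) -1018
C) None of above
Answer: B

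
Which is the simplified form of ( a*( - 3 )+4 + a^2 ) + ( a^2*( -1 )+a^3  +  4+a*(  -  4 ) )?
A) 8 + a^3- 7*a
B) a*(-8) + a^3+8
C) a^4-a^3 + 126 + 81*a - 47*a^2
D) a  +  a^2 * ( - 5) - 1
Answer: A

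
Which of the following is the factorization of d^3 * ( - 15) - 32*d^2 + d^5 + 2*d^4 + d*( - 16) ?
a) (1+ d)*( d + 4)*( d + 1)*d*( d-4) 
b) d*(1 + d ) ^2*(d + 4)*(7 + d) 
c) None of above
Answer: a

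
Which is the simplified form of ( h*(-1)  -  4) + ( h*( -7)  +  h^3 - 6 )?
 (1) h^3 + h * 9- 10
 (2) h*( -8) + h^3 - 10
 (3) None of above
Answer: 2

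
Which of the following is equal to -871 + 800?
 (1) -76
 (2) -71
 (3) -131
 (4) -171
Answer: 2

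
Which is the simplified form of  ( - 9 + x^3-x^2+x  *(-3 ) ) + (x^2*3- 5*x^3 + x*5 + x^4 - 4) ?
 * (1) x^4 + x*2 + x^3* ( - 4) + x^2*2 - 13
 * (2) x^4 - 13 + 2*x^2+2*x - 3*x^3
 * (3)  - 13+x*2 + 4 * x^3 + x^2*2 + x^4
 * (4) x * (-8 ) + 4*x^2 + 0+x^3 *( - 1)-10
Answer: 1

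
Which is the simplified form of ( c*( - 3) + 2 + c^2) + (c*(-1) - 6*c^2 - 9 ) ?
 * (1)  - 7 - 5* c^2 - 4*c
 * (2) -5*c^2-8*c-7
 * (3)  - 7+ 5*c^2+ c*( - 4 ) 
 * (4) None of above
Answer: 1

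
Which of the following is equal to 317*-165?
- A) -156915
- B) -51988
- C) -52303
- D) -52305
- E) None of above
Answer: D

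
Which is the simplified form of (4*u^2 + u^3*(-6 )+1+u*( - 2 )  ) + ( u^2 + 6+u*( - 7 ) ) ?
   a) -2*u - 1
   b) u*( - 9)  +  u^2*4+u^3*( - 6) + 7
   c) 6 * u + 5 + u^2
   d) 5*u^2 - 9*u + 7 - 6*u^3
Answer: d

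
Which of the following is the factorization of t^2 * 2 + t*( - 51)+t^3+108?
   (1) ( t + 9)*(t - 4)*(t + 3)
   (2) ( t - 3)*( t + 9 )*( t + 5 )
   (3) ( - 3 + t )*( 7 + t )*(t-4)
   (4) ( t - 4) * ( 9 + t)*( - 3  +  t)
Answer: 4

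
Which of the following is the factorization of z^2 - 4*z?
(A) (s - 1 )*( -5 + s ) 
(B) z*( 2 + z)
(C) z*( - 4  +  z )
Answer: C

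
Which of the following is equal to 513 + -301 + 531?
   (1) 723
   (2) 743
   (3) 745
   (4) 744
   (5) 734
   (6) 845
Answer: 2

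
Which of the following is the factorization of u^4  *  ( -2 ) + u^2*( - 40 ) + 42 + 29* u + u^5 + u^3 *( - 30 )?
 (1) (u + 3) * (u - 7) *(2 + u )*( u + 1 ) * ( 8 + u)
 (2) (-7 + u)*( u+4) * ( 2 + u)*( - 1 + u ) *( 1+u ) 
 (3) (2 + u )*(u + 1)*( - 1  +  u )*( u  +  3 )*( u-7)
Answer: 3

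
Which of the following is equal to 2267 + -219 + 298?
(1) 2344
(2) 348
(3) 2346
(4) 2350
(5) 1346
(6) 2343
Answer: 3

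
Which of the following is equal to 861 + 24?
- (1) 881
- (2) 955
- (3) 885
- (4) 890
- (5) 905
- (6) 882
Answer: 3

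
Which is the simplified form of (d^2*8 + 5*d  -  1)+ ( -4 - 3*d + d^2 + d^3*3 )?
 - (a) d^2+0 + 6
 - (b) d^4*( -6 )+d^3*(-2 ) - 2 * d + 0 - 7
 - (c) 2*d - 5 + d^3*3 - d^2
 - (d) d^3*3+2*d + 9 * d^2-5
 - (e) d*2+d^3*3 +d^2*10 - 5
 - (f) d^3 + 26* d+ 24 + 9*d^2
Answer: d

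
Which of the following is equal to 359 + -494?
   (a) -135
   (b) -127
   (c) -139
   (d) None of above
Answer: a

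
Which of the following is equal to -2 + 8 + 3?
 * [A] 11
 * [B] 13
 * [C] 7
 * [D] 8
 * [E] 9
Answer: E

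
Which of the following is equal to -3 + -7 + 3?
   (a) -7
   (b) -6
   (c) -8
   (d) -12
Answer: a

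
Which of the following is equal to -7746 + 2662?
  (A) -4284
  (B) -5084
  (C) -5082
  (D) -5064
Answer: B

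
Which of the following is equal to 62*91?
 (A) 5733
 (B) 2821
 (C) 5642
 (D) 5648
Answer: C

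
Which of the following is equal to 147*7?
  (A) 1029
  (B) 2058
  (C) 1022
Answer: A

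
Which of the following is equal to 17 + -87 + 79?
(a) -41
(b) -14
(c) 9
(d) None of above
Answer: c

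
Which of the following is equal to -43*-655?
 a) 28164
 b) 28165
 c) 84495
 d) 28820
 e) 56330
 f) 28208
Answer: b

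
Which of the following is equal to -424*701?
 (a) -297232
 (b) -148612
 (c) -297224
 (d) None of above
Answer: c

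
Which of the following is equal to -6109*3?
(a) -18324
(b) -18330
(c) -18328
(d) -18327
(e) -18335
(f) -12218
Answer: d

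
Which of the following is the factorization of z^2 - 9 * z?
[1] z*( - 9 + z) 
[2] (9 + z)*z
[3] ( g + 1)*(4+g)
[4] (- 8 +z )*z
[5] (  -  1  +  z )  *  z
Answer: 1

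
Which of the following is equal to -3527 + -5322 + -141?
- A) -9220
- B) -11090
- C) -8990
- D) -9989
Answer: C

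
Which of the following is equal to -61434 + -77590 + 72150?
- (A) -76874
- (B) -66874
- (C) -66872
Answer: B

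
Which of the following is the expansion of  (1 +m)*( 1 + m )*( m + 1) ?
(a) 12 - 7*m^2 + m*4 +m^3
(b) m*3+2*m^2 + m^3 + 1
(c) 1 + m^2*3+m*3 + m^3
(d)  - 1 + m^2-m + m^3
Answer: c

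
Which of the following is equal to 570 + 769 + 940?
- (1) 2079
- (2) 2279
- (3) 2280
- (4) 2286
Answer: 2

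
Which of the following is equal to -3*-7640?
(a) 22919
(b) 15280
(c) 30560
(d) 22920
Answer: d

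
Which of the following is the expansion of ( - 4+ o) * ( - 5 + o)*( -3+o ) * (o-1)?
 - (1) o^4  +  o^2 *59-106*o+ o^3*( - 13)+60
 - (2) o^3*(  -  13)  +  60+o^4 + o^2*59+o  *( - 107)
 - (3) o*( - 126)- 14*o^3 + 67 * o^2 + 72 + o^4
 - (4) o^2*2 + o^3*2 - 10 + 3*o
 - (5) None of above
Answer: 2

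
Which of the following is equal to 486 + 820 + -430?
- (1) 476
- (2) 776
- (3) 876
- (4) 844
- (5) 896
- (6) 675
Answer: 3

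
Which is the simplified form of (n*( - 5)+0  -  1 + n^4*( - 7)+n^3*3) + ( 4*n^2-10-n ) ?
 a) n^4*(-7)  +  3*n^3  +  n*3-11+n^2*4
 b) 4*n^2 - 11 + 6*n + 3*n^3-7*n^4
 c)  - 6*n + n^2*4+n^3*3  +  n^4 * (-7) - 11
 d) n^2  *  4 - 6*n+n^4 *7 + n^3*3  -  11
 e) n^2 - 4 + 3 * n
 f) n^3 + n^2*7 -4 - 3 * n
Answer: c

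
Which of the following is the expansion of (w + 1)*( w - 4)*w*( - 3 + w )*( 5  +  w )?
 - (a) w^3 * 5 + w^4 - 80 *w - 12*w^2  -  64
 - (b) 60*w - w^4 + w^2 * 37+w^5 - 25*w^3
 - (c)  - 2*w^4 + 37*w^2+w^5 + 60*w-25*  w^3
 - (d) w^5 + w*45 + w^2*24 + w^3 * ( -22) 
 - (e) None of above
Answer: b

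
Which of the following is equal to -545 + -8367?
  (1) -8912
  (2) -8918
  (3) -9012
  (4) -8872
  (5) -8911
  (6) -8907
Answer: 1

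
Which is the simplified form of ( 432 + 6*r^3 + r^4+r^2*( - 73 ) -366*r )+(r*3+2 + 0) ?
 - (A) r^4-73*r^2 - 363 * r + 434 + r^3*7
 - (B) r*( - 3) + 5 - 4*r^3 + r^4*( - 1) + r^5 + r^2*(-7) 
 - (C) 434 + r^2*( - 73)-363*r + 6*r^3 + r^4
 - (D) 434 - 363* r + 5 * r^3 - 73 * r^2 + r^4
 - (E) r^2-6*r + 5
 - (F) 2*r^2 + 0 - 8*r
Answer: C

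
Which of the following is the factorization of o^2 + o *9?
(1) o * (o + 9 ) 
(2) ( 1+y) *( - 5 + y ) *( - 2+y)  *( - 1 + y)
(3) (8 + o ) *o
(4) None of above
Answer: 1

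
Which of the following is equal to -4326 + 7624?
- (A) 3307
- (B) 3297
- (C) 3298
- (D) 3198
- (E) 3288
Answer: C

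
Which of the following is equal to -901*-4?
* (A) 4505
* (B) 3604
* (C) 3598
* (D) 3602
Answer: B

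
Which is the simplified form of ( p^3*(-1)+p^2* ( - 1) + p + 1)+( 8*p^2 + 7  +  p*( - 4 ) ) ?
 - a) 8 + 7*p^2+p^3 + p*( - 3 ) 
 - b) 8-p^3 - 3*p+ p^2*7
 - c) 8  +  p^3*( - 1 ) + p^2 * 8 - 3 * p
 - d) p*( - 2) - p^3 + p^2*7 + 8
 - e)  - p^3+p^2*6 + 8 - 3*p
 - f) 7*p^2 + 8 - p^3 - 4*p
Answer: b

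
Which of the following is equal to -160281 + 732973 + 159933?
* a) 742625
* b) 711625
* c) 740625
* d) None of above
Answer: d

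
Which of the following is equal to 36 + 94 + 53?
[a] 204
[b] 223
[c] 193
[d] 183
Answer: d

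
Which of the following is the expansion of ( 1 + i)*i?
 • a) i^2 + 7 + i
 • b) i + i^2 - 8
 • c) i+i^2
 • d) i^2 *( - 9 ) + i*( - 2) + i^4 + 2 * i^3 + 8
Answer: c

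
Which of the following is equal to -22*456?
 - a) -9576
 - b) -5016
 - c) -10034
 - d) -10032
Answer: d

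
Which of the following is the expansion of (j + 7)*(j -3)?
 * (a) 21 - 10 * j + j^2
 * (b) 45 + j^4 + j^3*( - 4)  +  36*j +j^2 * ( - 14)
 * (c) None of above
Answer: c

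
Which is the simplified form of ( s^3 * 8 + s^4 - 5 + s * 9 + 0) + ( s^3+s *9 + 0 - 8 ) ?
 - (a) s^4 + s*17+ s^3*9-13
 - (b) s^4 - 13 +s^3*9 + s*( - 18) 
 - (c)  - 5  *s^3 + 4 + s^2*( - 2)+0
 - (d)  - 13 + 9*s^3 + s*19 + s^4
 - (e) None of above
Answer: e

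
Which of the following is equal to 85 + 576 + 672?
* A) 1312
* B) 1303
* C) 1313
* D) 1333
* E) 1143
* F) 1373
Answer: D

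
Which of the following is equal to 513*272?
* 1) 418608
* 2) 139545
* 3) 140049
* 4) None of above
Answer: 4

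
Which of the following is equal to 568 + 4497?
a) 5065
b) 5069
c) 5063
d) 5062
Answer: a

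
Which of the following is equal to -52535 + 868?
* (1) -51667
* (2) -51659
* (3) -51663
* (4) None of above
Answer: 1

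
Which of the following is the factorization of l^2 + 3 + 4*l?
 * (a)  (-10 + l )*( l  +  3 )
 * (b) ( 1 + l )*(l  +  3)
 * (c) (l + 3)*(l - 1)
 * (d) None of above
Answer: b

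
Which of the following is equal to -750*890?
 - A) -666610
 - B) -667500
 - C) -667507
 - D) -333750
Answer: B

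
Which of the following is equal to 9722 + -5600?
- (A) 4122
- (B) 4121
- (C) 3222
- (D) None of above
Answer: A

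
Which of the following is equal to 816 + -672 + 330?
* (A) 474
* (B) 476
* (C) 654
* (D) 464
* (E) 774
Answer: A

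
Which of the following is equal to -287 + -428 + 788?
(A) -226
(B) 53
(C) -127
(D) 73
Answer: D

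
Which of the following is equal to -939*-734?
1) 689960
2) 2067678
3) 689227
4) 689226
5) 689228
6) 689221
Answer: 4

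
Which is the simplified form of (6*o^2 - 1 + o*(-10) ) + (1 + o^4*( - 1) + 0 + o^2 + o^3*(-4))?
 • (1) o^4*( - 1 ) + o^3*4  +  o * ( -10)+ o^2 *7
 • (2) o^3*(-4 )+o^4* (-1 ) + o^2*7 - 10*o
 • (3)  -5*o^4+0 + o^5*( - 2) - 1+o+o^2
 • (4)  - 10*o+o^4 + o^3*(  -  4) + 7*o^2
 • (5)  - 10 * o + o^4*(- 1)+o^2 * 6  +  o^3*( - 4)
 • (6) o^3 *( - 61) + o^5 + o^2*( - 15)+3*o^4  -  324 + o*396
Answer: 2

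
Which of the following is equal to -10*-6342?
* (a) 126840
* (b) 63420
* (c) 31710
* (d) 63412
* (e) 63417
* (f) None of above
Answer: b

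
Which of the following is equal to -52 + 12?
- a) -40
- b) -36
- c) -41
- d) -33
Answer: a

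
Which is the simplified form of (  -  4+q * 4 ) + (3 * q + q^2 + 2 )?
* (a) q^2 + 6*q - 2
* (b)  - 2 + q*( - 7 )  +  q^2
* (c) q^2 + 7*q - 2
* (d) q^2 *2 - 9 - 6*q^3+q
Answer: c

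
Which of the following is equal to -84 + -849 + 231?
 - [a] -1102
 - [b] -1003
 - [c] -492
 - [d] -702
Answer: d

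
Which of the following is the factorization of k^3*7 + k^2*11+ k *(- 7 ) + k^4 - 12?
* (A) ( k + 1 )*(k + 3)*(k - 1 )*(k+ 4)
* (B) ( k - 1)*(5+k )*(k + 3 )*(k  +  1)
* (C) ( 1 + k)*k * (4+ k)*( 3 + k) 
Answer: A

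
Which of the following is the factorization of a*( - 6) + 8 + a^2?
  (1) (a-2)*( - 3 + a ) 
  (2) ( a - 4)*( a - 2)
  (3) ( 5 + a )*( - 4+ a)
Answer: 2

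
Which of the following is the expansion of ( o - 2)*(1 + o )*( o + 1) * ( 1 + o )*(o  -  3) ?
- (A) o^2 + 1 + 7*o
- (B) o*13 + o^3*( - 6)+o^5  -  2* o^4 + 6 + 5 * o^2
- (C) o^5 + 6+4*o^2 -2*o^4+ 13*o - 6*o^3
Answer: C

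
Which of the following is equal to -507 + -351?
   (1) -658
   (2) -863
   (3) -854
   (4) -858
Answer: 4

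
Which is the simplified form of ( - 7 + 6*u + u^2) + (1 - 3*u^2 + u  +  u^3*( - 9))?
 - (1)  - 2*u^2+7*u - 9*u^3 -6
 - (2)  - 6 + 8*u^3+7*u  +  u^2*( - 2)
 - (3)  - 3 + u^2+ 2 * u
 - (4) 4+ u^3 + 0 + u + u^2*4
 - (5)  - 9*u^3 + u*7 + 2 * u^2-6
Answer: 1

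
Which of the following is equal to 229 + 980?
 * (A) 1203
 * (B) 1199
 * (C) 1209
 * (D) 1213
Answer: C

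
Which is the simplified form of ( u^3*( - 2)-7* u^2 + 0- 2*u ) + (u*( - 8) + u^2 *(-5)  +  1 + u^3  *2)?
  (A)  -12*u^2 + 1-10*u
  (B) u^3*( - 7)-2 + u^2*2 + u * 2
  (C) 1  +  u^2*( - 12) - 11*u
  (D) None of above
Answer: A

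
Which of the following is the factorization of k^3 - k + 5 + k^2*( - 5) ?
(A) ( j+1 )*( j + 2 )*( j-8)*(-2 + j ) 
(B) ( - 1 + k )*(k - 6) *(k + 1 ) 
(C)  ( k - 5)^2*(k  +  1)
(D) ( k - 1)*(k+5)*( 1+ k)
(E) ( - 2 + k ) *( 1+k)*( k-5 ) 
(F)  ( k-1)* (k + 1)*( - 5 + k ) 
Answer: F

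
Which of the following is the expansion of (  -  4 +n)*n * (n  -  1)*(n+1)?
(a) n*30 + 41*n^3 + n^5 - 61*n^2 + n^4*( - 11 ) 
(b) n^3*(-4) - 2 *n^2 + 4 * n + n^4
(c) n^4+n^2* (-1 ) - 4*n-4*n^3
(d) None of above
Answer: d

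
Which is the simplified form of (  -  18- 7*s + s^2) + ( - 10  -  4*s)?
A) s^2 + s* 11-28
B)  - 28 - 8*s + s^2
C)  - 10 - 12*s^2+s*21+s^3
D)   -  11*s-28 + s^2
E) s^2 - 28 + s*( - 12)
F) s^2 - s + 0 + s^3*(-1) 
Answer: D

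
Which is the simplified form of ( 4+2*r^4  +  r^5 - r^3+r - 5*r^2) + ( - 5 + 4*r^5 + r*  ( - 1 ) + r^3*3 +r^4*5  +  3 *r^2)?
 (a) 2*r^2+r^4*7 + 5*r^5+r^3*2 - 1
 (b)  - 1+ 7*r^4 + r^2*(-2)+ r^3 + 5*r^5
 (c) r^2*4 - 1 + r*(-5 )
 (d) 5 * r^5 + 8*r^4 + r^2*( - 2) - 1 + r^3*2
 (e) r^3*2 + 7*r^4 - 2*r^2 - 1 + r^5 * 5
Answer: e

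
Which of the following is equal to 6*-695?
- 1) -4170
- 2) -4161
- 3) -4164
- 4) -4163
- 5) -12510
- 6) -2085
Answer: 1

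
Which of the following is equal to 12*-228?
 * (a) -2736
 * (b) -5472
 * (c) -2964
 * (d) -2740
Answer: a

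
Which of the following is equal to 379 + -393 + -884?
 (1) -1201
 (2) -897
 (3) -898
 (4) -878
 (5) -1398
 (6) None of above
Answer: 3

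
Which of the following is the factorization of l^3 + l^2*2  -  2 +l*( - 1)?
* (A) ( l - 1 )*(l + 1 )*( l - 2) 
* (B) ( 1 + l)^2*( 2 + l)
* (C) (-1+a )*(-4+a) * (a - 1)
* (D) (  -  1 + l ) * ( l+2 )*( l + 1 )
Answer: D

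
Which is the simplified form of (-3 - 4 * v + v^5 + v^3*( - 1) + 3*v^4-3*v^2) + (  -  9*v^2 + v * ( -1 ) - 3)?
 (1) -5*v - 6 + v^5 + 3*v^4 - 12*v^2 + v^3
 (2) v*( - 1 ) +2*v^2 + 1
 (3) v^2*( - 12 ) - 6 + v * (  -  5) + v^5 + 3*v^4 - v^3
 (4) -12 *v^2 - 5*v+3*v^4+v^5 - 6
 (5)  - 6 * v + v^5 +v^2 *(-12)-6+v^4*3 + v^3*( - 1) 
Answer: 3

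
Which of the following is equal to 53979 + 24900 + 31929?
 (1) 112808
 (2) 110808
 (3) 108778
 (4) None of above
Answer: 2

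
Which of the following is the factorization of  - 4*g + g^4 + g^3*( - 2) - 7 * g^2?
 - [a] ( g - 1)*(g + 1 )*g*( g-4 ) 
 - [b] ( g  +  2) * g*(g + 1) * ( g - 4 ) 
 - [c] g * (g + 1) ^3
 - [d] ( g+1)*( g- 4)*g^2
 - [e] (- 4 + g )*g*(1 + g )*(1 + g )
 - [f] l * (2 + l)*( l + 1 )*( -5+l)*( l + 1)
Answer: e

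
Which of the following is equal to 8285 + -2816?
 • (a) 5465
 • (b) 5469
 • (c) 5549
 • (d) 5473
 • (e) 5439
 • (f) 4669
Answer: b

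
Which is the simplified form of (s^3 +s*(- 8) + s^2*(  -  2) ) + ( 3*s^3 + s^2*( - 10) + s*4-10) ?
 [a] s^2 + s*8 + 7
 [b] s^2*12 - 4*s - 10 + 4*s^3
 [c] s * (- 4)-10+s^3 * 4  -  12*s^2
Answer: c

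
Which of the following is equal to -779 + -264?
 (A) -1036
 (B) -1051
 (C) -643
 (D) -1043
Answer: D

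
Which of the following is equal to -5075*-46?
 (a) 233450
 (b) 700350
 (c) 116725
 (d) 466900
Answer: a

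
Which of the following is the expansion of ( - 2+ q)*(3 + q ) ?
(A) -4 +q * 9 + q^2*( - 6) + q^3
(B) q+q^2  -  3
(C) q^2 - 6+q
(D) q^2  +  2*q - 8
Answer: C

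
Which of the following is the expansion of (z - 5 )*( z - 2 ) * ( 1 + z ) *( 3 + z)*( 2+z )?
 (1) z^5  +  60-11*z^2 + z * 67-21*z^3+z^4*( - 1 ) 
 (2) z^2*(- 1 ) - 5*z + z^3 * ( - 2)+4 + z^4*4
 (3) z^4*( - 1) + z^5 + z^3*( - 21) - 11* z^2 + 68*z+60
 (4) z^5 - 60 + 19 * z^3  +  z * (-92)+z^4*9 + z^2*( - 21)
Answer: 3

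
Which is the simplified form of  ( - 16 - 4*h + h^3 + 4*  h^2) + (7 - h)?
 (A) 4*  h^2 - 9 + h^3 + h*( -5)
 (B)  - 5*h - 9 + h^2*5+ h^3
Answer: A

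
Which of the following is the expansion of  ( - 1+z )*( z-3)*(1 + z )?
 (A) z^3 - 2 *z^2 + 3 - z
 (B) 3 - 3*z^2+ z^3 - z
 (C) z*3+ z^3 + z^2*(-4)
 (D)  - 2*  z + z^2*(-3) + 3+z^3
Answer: B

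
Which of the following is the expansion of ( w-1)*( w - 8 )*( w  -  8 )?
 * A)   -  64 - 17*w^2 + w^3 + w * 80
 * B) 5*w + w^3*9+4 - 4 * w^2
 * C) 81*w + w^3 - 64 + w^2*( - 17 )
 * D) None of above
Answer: A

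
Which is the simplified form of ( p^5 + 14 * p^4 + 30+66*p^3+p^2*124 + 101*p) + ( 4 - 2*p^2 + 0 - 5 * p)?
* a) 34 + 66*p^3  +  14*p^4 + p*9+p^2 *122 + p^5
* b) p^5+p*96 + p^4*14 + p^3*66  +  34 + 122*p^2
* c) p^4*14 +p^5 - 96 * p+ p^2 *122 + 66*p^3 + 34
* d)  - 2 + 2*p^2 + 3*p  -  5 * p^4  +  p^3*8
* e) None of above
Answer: b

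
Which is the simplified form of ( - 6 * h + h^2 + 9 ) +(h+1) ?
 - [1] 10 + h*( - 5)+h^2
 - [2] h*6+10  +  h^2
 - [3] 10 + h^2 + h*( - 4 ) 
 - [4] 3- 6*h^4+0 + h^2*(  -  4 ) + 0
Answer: 1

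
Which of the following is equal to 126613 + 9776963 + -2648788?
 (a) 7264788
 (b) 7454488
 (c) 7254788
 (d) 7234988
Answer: c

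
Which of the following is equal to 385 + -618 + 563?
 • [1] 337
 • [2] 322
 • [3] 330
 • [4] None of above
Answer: 3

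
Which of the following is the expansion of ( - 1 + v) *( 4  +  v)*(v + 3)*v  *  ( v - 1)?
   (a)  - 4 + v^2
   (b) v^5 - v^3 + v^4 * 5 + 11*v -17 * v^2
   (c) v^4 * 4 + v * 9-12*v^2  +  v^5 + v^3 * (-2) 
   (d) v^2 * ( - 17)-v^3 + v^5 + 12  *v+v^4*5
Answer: d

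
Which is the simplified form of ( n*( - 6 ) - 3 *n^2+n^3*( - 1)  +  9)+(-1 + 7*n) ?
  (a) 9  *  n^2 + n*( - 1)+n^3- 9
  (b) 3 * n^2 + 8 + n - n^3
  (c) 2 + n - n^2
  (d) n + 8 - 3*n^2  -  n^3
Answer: d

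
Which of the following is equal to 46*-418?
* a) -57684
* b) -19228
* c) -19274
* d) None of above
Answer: b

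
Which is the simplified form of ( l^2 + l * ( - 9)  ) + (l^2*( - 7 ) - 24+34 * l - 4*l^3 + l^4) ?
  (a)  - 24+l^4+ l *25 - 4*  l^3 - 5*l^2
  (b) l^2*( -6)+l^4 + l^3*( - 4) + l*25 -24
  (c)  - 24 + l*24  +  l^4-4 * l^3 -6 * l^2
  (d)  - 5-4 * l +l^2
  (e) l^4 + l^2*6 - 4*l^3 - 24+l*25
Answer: b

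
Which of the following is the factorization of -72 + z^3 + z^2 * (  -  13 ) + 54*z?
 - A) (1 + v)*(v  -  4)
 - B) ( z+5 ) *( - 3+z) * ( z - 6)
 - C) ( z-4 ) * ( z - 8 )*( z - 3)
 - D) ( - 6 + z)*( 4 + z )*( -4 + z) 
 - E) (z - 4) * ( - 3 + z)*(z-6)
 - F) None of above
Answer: E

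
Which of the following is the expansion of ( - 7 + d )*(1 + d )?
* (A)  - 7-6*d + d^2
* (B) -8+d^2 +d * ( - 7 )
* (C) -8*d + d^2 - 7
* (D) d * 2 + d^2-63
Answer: A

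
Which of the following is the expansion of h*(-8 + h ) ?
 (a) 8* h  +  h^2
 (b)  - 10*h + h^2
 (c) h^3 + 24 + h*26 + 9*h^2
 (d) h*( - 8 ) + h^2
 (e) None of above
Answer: d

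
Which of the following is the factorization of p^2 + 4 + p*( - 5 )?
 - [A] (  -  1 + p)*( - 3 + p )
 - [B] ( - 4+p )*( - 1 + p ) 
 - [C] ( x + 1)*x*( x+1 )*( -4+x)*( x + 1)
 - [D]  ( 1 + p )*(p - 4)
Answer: B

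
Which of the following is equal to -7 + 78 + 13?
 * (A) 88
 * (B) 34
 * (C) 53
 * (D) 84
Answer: D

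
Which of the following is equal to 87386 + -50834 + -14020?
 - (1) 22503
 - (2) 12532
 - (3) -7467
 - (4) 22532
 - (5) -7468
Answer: 4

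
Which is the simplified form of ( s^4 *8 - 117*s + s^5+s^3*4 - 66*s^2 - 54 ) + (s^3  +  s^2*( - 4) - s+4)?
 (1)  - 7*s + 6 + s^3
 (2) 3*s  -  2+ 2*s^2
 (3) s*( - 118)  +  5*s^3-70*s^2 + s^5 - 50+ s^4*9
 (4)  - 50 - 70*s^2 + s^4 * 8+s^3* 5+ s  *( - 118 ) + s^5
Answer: 4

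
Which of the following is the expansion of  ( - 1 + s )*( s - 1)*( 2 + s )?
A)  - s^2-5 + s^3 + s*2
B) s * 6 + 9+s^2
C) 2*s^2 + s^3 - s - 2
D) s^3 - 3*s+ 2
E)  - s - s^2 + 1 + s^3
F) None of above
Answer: D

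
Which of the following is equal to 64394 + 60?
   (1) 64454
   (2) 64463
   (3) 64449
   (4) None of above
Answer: 1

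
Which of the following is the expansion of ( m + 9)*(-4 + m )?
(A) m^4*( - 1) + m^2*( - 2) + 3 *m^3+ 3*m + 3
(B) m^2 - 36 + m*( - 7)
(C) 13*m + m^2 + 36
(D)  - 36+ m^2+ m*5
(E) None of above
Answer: D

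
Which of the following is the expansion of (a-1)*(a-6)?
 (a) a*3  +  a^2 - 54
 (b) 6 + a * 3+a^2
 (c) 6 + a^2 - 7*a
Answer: c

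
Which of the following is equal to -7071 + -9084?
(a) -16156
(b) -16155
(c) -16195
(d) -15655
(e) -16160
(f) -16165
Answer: b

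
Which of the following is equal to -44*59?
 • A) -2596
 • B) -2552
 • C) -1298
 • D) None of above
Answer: A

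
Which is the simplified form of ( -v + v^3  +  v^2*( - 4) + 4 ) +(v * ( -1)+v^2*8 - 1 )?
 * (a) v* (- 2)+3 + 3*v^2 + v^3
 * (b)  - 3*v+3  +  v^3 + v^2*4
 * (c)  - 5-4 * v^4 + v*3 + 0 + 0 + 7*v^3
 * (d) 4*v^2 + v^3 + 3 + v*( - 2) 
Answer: d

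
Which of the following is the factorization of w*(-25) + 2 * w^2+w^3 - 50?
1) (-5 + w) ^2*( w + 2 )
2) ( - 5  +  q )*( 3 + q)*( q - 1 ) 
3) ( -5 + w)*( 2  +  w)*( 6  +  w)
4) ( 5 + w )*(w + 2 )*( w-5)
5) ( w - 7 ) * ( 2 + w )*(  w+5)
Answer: 4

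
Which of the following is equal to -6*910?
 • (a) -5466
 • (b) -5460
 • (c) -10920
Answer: b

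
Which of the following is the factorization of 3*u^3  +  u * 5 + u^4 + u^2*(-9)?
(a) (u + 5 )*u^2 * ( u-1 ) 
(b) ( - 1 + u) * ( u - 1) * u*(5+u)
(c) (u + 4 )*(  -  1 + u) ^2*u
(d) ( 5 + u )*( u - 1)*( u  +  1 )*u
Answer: b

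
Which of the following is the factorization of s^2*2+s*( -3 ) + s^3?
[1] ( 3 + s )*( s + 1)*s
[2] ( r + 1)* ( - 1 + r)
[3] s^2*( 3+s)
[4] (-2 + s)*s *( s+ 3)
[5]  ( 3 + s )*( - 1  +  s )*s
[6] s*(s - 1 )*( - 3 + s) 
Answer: 5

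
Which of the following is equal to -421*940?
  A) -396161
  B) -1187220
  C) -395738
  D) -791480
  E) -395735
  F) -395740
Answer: F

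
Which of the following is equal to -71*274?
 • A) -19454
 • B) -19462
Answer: A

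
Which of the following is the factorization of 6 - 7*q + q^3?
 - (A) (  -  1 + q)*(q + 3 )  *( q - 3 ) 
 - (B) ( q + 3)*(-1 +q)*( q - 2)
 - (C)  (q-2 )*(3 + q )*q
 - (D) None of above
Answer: B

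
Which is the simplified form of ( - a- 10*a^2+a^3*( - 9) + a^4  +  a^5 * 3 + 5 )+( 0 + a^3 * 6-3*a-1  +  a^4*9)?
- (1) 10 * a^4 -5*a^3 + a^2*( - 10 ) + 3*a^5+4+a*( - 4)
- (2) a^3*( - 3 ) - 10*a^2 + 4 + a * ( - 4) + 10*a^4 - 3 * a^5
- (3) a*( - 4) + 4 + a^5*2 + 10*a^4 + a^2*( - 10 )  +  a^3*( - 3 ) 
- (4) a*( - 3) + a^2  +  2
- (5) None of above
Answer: 5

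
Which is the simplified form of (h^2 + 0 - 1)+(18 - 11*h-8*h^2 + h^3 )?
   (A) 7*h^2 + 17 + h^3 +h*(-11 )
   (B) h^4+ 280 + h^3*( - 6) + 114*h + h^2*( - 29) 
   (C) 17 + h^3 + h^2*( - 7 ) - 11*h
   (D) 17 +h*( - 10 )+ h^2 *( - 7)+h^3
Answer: C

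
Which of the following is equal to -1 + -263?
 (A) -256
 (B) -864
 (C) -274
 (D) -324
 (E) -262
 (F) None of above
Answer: F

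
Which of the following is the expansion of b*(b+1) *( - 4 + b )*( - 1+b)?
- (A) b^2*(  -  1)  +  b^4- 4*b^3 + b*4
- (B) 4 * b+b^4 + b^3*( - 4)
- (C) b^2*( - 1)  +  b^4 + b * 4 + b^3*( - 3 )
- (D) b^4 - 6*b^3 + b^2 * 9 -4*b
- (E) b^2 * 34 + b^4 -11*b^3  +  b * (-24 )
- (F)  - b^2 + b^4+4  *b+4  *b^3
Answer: A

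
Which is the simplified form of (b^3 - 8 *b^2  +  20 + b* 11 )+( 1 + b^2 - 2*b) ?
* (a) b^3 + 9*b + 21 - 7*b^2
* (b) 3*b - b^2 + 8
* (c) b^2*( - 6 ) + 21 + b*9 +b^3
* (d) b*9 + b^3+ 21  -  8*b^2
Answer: a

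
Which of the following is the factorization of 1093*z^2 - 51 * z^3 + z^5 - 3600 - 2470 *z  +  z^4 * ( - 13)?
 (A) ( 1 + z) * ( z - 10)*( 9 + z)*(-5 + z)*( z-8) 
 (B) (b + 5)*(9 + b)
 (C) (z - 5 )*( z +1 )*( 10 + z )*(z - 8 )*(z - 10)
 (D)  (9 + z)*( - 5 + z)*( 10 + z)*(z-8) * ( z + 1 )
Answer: A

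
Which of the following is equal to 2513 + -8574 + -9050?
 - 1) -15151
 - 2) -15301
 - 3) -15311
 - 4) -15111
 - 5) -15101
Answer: 4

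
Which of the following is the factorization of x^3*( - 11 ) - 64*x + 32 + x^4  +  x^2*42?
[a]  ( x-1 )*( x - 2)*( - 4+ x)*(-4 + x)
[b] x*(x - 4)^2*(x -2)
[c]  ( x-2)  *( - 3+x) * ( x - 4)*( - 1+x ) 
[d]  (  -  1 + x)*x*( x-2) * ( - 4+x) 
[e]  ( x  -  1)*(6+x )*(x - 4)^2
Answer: a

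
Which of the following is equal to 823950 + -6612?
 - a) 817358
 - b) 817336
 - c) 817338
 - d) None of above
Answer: c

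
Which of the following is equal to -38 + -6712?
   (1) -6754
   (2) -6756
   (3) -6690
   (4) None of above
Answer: 4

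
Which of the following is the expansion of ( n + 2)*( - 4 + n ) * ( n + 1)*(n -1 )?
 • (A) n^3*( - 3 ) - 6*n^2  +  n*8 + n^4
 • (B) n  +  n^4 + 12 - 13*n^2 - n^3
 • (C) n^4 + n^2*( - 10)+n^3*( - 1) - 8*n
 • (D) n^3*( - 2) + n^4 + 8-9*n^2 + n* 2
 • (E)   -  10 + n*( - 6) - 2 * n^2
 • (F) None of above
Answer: D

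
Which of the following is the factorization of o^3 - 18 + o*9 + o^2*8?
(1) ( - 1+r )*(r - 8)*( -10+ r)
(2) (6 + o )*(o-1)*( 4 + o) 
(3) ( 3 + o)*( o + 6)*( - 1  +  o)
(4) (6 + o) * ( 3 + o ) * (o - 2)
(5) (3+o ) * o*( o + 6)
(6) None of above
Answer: 3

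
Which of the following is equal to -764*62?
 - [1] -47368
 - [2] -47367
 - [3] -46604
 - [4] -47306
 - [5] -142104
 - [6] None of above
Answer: 1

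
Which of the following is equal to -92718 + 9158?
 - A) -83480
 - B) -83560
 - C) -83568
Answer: B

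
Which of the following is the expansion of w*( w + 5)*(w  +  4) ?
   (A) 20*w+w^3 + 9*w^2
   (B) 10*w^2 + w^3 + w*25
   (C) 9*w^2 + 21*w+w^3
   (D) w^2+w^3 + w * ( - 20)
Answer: A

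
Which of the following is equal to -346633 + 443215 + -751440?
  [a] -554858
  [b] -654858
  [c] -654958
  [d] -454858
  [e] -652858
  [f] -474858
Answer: b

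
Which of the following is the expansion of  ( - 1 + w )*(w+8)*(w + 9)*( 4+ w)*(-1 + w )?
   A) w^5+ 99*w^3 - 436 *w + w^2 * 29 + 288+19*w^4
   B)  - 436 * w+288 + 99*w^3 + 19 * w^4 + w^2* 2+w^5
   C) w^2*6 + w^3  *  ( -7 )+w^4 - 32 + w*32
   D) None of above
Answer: A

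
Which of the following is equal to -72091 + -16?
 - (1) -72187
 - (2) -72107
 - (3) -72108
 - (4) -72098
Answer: 2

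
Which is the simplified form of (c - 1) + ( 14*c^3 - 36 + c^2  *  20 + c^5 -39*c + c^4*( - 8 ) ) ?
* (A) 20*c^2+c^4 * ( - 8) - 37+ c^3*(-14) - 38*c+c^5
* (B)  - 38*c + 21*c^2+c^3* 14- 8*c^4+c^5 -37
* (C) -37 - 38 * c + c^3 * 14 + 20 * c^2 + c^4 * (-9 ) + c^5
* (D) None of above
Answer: D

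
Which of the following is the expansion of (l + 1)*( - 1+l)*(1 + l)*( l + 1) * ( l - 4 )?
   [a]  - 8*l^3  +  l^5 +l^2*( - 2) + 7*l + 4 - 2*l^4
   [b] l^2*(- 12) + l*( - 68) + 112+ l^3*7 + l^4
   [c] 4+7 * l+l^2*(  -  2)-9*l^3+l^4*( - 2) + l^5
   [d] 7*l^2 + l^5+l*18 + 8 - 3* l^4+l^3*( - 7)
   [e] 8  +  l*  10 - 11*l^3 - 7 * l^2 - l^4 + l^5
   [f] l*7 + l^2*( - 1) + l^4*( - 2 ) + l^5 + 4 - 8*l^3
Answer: a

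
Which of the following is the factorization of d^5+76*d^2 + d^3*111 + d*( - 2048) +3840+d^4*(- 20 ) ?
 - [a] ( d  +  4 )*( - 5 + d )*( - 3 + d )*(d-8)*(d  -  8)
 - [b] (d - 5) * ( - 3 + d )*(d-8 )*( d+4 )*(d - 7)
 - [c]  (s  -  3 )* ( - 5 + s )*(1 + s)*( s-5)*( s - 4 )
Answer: a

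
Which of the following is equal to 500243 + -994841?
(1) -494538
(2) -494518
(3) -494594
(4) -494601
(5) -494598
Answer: 5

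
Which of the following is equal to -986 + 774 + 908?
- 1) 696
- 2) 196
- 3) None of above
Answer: 1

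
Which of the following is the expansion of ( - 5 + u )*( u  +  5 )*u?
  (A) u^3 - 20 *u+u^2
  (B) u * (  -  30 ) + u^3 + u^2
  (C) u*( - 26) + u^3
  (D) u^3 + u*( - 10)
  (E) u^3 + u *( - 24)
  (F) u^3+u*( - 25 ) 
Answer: F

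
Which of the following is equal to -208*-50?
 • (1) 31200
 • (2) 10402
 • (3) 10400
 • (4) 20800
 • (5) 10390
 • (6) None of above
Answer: 3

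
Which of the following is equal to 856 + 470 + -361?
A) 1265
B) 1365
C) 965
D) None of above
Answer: C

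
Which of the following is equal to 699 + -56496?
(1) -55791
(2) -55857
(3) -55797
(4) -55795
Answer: 3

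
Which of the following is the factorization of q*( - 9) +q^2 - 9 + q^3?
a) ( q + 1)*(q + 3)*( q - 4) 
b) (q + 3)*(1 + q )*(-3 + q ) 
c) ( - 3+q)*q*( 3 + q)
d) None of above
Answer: b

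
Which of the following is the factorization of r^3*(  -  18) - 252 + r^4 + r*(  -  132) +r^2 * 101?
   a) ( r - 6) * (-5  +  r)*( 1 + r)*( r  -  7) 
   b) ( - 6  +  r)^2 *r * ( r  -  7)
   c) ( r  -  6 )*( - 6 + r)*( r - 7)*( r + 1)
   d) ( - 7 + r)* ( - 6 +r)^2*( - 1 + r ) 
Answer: c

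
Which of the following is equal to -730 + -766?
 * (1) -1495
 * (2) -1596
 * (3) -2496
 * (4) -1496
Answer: 4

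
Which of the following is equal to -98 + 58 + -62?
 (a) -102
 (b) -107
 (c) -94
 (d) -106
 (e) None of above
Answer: a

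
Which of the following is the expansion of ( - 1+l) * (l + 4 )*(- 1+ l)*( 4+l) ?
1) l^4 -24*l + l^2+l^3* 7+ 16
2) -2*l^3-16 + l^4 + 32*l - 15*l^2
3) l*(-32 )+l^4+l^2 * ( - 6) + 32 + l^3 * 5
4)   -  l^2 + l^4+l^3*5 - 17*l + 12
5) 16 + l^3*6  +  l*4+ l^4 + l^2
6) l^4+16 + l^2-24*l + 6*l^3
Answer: 6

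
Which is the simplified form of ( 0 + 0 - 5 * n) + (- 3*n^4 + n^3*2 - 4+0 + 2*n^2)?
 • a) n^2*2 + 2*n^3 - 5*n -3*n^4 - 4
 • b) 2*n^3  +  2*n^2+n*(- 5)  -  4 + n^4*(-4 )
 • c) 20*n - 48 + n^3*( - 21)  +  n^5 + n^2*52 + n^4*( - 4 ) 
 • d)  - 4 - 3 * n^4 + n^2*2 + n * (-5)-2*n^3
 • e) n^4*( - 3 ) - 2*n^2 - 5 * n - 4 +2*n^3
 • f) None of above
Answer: a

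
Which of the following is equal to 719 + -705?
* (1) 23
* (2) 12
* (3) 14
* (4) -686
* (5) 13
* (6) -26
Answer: 3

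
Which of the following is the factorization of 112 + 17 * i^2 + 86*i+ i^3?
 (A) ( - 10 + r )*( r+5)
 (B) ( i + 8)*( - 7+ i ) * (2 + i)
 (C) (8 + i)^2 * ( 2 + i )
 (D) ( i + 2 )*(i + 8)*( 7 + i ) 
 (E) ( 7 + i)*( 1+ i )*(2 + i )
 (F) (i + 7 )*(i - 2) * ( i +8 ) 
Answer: D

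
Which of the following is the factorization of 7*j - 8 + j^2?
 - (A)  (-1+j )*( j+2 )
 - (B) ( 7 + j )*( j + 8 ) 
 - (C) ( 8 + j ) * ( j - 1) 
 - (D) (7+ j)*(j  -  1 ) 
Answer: C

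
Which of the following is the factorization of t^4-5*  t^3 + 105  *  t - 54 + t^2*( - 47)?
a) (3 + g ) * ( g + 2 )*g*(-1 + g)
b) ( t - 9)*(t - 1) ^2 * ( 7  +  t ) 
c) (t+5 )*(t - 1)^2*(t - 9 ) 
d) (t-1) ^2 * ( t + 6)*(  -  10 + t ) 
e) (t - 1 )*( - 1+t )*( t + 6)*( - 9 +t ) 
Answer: e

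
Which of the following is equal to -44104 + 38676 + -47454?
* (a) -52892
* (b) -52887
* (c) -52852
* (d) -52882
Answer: d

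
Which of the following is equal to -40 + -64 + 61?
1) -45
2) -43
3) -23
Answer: 2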